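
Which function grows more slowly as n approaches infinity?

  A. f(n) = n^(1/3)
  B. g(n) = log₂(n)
B

f(n) = n^(1/3) is O(n^(1/3)), while g(n) = log₂(n) is O(log n).
Since O(log n) grows slower than O(n^(1/3)), g(n) is dominated.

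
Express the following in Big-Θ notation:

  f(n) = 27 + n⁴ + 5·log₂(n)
Θ(n⁴)

Order the terms by growth rate: 27 ≺ 5·log₂(n) ≺ n⁴.
The fastest-growing term n⁴ dominates as n → ∞; dropping its constant factor gives Θ(n⁴).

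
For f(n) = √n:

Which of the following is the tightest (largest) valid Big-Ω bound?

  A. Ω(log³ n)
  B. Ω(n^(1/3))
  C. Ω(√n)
C

f(n) = √n is Ω(√n).
All listed options are valid Big-Ω bounds (lower bounds),
but Ω(√n) is the tightest (largest valid bound).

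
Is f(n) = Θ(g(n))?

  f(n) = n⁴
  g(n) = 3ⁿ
False

f(n) = n⁴ is O(n⁴), and g(n) = 3ⁿ is O(3ⁿ).
Since they have different growth rates, f(n) = Θ(g(n)) is false.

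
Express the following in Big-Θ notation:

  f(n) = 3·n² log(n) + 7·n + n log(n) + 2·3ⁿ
Θ(3ⁿ)

Order the terms by growth rate: 7·n ≺ n log(n) ≺ 3·n² log(n) ≺ 2·3ⁿ.
The fastest-growing term 2·3ⁿ dominates as n → ∞; dropping its constant factor gives Θ(3ⁿ).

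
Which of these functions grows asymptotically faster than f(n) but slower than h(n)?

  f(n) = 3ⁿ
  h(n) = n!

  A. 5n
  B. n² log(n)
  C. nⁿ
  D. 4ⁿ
D

We need g(n) with 3ⁿ = o(g(n)) and g(n) = o(n!), i.e. O(3ⁿ) ≺ g ≺ O(n!).
Check each option:
  A. 5n — O(n) does not grow strictly faster than f(n)
  B. n² log(n) — O(n² log n) does not grow strictly faster than f(n)
  C. nⁿ — O(nⁿ) does not grow strictly slower than h(n)
  D. 4ⁿ — O(4ⁿ) is strictly between O(3ⁿ) and O(n!) ✓

Only option D (4ⁿ) lies strictly between.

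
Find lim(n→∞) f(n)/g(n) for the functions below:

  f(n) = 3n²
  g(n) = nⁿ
0

Since 3n² (O(n²)) grows slower than nⁿ (O(nⁿ)),
the ratio f(n)/g(n) → 0 as n → ∞.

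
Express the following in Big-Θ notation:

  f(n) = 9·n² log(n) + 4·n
Θ(n² log n)

Order the terms by growth rate: 4·n ≺ 9·n² log(n).
The fastest-growing term 9·n² log(n) dominates as n → ∞; dropping its constant factor gives Θ(n² log n).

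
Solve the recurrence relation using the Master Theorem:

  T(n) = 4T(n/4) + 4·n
Θ(n log n)

Master Theorem: a = 4, b = 4, f(n) = 4·n.
Compute the critical exponent d = log₄(4) = 1.
Compare f(n) = Θ(n) against n^d:
  k = 1 = d, so f(n) = Θ(n^d) — Case 2.
  Work is balanced across levels: T(n) = Θ(n^d log n) = Θ(n log n).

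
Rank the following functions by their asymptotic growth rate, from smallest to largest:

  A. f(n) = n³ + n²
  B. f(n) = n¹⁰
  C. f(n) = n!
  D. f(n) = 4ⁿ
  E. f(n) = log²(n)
E < A < B < D < C

Comparing growth rates:
E = log²(n) is O(log² n)
A = n³ + n² is O(n³)
B = n¹⁰ is O(n¹⁰)
D = 4ⁿ is O(4ⁿ)
C = n! is O(n!)

Therefore, the order from slowest to fastest is: E < A < B < D < C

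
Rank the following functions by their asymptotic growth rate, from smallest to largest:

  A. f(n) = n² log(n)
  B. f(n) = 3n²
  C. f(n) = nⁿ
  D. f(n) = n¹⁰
B < A < D < C

Comparing growth rates:
B = 3n² is O(n²)
A = n² log(n) is O(n² log n)
D = n¹⁰ is O(n¹⁰)
C = nⁿ is O(nⁿ)

Therefore, the order from slowest to fastest is: B < A < D < C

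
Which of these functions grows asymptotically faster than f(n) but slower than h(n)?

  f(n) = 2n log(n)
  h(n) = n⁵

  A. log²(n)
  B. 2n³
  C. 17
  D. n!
B

We need g(n) with 2n log(n) = o(g(n)) and g(n) = o(n⁵), i.e. O(n log n) ≺ g ≺ O(n⁵).
Check each option:
  A. log²(n) — O(log² n) does not grow strictly faster than f(n)
  B. 2n³ — O(n³) is strictly between O(n log n) and O(n⁵) ✓
  C. 17 — O(1) does not grow strictly faster than f(n)
  D. n! — O(n!) does not grow strictly slower than h(n)

Only option B (2n³) lies strictly between.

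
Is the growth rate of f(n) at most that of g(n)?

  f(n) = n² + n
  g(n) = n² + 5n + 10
True

f(n) = n² + n and g(n) = n² + 5n + 10 are both O(n²).
Big-O permits equal growth rates (f ≤ c·g for some c), so f(n) = O(g(n)) is true.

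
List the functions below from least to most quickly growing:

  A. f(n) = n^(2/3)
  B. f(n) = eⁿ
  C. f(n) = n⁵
A < C < B

Comparing growth rates:
A = n^(2/3) is O(n^(2/3))
C = n⁵ is O(n⁵)
B = eⁿ is O(eⁿ)

Therefore, the order from slowest to fastest is: A < C < B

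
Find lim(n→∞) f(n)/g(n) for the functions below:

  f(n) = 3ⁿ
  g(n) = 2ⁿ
∞

Since 3ⁿ (O(3ⁿ)) grows faster than 2ⁿ (O(2ⁿ)),
the ratio f(n)/g(n) → ∞ as n → ∞.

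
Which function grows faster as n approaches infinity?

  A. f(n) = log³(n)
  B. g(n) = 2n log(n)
B

f(n) = log³(n) is O(log³ n), while g(n) = 2n log(n) is O(n log n).
Since O(n log n) grows faster than O(log³ n), g(n) dominates.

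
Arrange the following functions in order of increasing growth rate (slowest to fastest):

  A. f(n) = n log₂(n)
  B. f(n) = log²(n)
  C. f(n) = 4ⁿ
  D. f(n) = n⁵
B < A < D < C

Comparing growth rates:
B = log²(n) is O(log² n)
A = n log₂(n) is O(n log n)
D = n⁵ is O(n⁵)
C = 4ⁿ is O(4ⁿ)

Therefore, the order from slowest to fastest is: B < A < D < C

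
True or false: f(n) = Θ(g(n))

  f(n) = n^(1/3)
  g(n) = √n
False

f(n) = n^(1/3) is O(n^(1/3)), and g(n) = √n is O(√n).
Since they have different growth rates, f(n) = Θ(g(n)) is false.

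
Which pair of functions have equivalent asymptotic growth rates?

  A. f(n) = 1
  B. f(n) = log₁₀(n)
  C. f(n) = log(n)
B and C

Examining each function:
  A. 1 is O(1)
  B. log₁₀(n) is O(log n)
  C. log(n) is O(log n)

Functions B and C both have the same complexity class.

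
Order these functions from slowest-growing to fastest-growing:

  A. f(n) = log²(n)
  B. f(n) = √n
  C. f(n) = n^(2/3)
A < B < C

Comparing growth rates:
A = log²(n) is O(log² n)
B = √n is O(√n)
C = n^(2/3) is O(n^(2/3))

Therefore, the order from slowest to fastest is: A < B < C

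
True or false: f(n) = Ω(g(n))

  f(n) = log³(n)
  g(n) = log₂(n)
True

f(n) = log³(n) is O(log³ n), and g(n) = log₂(n) is O(log n).
Since O(log³ n) grows at least as fast as O(log n), f(n) = Ω(g(n)) is true.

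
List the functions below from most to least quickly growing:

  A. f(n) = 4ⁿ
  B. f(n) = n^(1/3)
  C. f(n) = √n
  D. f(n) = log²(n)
A > C > B > D

Comparing growth rates:
A = 4ⁿ is O(4ⁿ)
C = √n is O(√n)
B = n^(1/3) is O(n^(1/3))
D = log²(n) is O(log² n)

Therefore, the order from fastest to slowest is: A > C > B > D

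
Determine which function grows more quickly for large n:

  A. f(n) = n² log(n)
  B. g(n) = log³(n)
A

f(n) = n² log(n) is O(n² log n), while g(n) = log³(n) is O(log³ n).
Since O(n² log n) grows faster than O(log³ n), f(n) dominates.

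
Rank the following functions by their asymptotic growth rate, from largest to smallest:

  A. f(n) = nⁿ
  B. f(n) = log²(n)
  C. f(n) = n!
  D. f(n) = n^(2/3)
A > C > D > B

Comparing growth rates:
A = nⁿ is O(nⁿ)
C = n! is O(n!)
D = n^(2/3) is O(n^(2/3))
B = log²(n) is O(log² n)

Therefore, the order from fastest to slowest is: A > C > D > B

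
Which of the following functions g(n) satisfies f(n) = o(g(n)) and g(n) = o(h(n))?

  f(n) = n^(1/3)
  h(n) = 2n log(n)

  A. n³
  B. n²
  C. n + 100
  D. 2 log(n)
C

We need g(n) with n^(1/3) = o(g(n)) and g(n) = o(2n log(n)), i.e. O(n^(1/3)) ≺ g ≺ O(n log n).
Check each option:
  A. n³ — O(n³) does not grow strictly slower than h(n)
  B. n² — O(n²) does not grow strictly slower than h(n)
  C. n + 100 — O(n) is strictly between O(n^(1/3)) and O(n log n) ✓
  D. 2 log(n) — O(log n) does not grow strictly faster than f(n)

Only option C (n + 100) lies strictly between.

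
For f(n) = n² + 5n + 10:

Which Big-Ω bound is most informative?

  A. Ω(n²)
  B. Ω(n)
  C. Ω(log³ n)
A

f(n) = n² + 5n + 10 is Ω(n²).
All listed options are valid Big-Ω bounds (lower bounds),
but Ω(n²) is the tightest (largest valid bound).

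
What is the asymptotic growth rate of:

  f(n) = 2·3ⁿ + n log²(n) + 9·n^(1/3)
Θ(3ⁿ)

Order the terms by growth rate: 9·n^(1/3) ≺ n log²(n) ≺ 2·3ⁿ.
The fastest-growing term 2·3ⁿ dominates as n → ∞; dropping its constant factor gives Θ(3ⁿ).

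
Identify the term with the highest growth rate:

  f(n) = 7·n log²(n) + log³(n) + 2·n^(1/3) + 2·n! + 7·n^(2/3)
2·n!

Looking at each term:
  - 7·n log²(n) is O(n log² n)
  - log³(n) is O(log³ n)
  - 2·n^(1/3) is O(n^(1/3))
  - 2·n! is O(n!)
  - 7·n^(2/3) is O(n^(2/3))

The term 2·n! (O(n!)) grows fastest and dominates all others.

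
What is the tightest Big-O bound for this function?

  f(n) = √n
O(√n)

The dominant term in √n is √n, which is Θ(√n).
Constants are absorbed, so the tightest bound is O(√n).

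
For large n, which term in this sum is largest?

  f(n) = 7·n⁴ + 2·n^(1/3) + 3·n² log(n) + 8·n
7·n⁴

Looking at each term:
  - 7·n⁴ is O(n⁴)
  - 2·n^(1/3) is O(n^(1/3))
  - 3·n² log(n) is O(n² log n)
  - 8·n is O(n)

The term 7·n⁴ (O(n⁴)) grows fastest and dominates all others.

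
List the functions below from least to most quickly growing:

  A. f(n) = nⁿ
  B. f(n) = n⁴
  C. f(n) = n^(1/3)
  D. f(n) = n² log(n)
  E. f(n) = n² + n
C < E < D < B < A

Comparing growth rates:
C = n^(1/3) is O(n^(1/3))
E = n² + n is O(n²)
D = n² log(n) is O(n² log n)
B = n⁴ is O(n⁴)
A = nⁿ is O(nⁿ)

Therefore, the order from slowest to fastest is: C < E < D < B < A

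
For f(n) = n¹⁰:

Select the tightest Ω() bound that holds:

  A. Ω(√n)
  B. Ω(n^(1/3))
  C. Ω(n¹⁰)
C

f(n) = n¹⁰ is Ω(n¹⁰).
All listed options are valid Big-Ω bounds (lower bounds),
but Ω(n¹⁰) is the tightest (largest valid bound).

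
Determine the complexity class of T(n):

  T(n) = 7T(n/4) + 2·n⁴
Θ(n⁴)

Master Theorem: a = 7, b = 4, f(n) = 2·n⁴.
Compute the critical exponent d = log₄(7) = 1.404.
Compare f(n) = Θ(n⁴) against n^d:
  k = 4 > d = 1.404, so f(n) = Ω(n^(d+ε)) — Case 3.
  Regularity: a·(n/b)^4/n^4 = a/b^4 = 7/256 < 1 ✓.
  The top-level work dominates: T(n) = Θ(f(n)) = Θ(n⁴).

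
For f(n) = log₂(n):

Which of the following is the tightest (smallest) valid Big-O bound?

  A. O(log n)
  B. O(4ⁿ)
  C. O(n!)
A

f(n) = log₂(n) is O(log n).
All listed options are valid Big-O bounds (upper bounds),
but O(log n) is the tightest (smallest valid bound).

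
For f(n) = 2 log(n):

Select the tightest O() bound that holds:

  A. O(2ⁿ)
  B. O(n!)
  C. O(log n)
C

f(n) = 2 log(n) is O(log n).
All listed options are valid Big-O bounds (upper bounds),
but O(log n) is the tightest (smallest valid bound).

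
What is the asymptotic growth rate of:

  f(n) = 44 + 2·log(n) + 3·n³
Θ(n³)

Order the terms by growth rate: 44 ≺ 2·log(n) ≺ 3·n³.
The fastest-growing term 3·n³ dominates as n → ∞; dropping its constant factor gives Θ(n³).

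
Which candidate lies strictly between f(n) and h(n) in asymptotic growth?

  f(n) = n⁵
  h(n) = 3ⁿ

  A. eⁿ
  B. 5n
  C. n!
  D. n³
A

We need g(n) with n⁵ = o(g(n)) and g(n) = o(3ⁿ), i.e. O(n⁵) ≺ g ≺ O(3ⁿ).
Check each option:
  A. eⁿ — O(eⁿ) is strictly between O(n⁵) and O(3ⁿ) ✓
  B. 5n — O(n) does not grow strictly faster than f(n)
  C. n! — O(n!) does not grow strictly slower than h(n)
  D. n³ — O(n³) does not grow strictly faster than f(n)

Only option A (eⁿ) lies strictly between.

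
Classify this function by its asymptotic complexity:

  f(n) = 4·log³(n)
O(log³ n)

The dominant term in 4·log³(n) is 4·log³(n), which is Θ(log³ n).
Constants are absorbed, so the tightest bound is O(log³ n).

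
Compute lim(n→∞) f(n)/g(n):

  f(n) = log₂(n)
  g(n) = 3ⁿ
0

Since log₂(n) (O(log n)) grows slower than 3ⁿ (O(3ⁿ)),
the ratio f(n)/g(n) → 0 as n → ∞.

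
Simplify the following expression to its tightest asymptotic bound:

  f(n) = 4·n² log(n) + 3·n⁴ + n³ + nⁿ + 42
Θ(nⁿ)

Order the terms by growth rate: 42 ≺ 4·n² log(n) ≺ n³ ≺ 3·n⁴ ≺ nⁿ.
The fastest-growing term nⁿ dominates as n → ∞; dropping its constant factor gives Θ(nⁿ).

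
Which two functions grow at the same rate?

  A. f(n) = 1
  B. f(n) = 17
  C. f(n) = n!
A and B

Examining each function:
  A. 1 is O(1)
  B. 17 is O(1)
  C. n! is O(n!)

Functions A and B both have the same complexity class.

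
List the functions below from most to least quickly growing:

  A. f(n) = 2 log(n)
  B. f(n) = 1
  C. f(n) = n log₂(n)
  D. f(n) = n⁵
D > C > A > B

Comparing growth rates:
D = n⁵ is O(n⁵)
C = n log₂(n) is O(n log n)
A = 2 log(n) is O(log n)
B = 1 is O(1)

Therefore, the order from fastest to slowest is: D > C > A > B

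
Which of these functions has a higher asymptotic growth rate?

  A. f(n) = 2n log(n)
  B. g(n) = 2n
A

f(n) = 2n log(n) is O(n log n), while g(n) = 2n is O(n).
Since O(n log n) grows faster than O(n), f(n) dominates.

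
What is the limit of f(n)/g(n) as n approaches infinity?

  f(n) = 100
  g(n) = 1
100

Since 100 and 1 have the same growth rate (O(1)),
the ratio converges to a constant: 100.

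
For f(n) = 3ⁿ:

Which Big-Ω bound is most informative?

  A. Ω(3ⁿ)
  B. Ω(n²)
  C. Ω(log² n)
A

f(n) = 3ⁿ is Ω(3ⁿ).
All listed options are valid Big-Ω bounds (lower bounds),
but Ω(3ⁿ) is the tightest (largest valid bound).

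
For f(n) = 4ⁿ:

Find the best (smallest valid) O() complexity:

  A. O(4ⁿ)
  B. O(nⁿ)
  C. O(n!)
A

f(n) = 4ⁿ is O(4ⁿ).
All listed options are valid Big-O bounds (upper bounds),
but O(4ⁿ) is the tightest (smallest valid bound).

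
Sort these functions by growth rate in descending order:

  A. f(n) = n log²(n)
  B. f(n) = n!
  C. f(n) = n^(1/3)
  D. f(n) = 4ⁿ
B > D > A > C

Comparing growth rates:
B = n! is O(n!)
D = 4ⁿ is O(4ⁿ)
A = n log²(n) is O(n log² n)
C = n^(1/3) is O(n^(1/3))

Therefore, the order from fastest to slowest is: B > D > A > C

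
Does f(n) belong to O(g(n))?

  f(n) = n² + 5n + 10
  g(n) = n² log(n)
True

f(n) = n² + 5n + 10 is O(n²), and g(n) = n² log(n) is O(n² log n).
Since O(n²) ⊆ O(n² log n) (f grows no faster than g), f(n) = O(g(n)) is true.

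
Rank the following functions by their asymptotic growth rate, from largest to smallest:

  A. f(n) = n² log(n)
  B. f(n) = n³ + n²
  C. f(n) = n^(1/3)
B > A > C

Comparing growth rates:
B = n³ + n² is O(n³)
A = n² log(n) is O(n² log n)
C = n^(1/3) is O(n^(1/3))

Therefore, the order from fastest to slowest is: B > A > C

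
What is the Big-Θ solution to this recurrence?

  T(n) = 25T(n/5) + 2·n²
Θ(n² log n)

Master Theorem: a = 25, b = 5, f(n) = 2·n².
Compute the critical exponent d = log₅(25) = 2.
Compare f(n) = Θ(n²) against n^d:
  k = 2 = d, so f(n) = Θ(n^d) — Case 2.
  Work is balanced across levels: T(n) = Θ(n^d log n) = Θ(n² log n).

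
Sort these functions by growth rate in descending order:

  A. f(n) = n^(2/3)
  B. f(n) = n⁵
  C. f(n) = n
B > C > A

Comparing growth rates:
B = n⁵ is O(n⁵)
C = n is O(n)
A = n^(2/3) is O(n^(2/3))

Therefore, the order from fastest to slowest is: B > C > A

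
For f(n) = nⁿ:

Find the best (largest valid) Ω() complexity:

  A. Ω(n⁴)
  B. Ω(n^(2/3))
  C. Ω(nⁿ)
C

f(n) = nⁿ is Ω(nⁿ).
All listed options are valid Big-Ω bounds (lower bounds),
but Ω(nⁿ) is the tightest (largest valid bound).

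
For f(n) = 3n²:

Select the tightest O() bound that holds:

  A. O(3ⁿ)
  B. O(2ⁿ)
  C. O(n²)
C

f(n) = 3n² is O(n²).
All listed options are valid Big-O bounds (upper bounds),
but O(n²) is the tightest (smallest valid bound).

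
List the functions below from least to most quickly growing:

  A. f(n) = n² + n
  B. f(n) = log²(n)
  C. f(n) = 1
C < B < A

Comparing growth rates:
C = 1 is O(1)
B = log²(n) is O(log² n)
A = n² + n is O(n²)

Therefore, the order from slowest to fastest is: C < B < A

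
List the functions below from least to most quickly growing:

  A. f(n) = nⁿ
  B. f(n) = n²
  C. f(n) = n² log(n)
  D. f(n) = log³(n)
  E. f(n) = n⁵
D < B < C < E < A

Comparing growth rates:
D = log³(n) is O(log³ n)
B = n² is O(n²)
C = n² log(n) is O(n² log n)
E = n⁵ is O(n⁵)
A = nⁿ is O(nⁿ)

Therefore, the order from slowest to fastest is: D < B < C < E < A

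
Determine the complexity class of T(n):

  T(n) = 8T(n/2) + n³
Θ(n³ log n)

Master Theorem: a = 8, b = 2, f(n) = n³.
Compute the critical exponent d = log₂(8) = 3.
Compare f(n) = Θ(n³) against n^d:
  k = 3 = d, so f(n) = Θ(n^d) — Case 2.
  Work is balanced across levels: T(n) = Θ(n^d log n) = Θ(n³ log n).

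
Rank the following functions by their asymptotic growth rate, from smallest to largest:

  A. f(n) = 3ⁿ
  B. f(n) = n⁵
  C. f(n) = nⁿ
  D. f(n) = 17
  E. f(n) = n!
D < B < A < E < C

Comparing growth rates:
D = 17 is O(1)
B = n⁵ is O(n⁵)
A = 3ⁿ is O(3ⁿ)
E = n! is O(n!)
C = nⁿ is O(nⁿ)

Therefore, the order from slowest to fastest is: D < B < A < E < C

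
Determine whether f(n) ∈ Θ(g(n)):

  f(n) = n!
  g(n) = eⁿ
False

f(n) = n! is O(n!), and g(n) = eⁿ is O(eⁿ).
Since they have different growth rates, f(n) = Θ(g(n)) is false.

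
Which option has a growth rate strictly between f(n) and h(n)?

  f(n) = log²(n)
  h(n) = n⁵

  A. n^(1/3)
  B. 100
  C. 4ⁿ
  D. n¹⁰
A

We need g(n) with log²(n) = o(g(n)) and g(n) = o(n⁵), i.e. O(log² n) ≺ g ≺ O(n⁵).
Check each option:
  A. n^(1/3) — O(n^(1/3)) is strictly between O(log² n) and O(n⁵) ✓
  B. 100 — O(1) does not grow strictly faster than f(n)
  C. 4ⁿ — O(4ⁿ) does not grow strictly slower than h(n)
  D. n¹⁰ — O(n¹⁰) does not grow strictly slower than h(n)

Only option A (n^(1/3)) lies strictly between.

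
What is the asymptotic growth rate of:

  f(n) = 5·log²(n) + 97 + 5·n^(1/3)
Θ(n^(1/3))

Order the terms by growth rate: 97 ≺ 5·log²(n) ≺ 5·n^(1/3).
The fastest-growing term 5·n^(1/3) dominates as n → ∞; dropping its constant factor gives Θ(n^(1/3)).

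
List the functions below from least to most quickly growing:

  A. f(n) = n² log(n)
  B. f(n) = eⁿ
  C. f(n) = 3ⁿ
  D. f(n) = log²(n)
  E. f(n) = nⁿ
D < A < B < C < E

Comparing growth rates:
D = log²(n) is O(log² n)
A = n² log(n) is O(n² log n)
B = eⁿ is O(eⁿ)
C = 3ⁿ is O(3ⁿ)
E = nⁿ is O(nⁿ)

Therefore, the order from slowest to fastest is: D < A < B < C < E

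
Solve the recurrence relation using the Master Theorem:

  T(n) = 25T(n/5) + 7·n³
Θ(n³)

Master Theorem: a = 25, b = 5, f(n) = 7·n³.
Compute the critical exponent d = log₅(25) = 2.
Compare f(n) = Θ(n³) against n^d:
  k = 3 > d = 2, so f(n) = Ω(n^(d+ε)) — Case 3.
  Regularity: a·(n/b)^3/n^3 = a/b^3 = 25/125 < 1 ✓.
  The top-level work dominates: T(n) = Θ(f(n)) = Θ(n³).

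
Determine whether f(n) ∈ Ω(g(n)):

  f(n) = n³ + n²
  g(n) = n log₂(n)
True

f(n) = n³ + n² is O(n³), and g(n) = n log₂(n) is O(n log n).
Since O(n³) grows at least as fast as O(n log n), f(n) = Ω(g(n)) is true.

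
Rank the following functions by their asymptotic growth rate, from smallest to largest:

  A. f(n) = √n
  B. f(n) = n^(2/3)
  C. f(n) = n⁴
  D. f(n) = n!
A < B < C < D

Comparing growth rates:
A = √n is O(√n)
B = n^(2/3) is O(n^(2/3))
C = n⁴ is O(n⁴)
D = n! is O(n!)

Therefore, the order from slowest to fastest is: A < B < C < D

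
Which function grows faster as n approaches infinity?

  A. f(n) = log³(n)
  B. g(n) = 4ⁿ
B

f(n) = log³(n) is O(log³ n), while g(n) = 4ⁿ is O(4ⁿ).
Since O(4ⁿ) grows faster than O(log³ n), g(n) dominates.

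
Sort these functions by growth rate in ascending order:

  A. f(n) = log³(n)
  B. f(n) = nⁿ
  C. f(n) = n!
A < C < B

Comparing growth rates:
A = log³(n) is O(log³ n)
C = n! is O(n!)
B = nⁿ is O(nⁿ)

Therefore, the order from slowest to fastest is: A < C < B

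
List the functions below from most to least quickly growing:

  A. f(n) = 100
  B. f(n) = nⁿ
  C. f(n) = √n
B > C > A

Comparing growth rates:
B = nⁿ is O(nⁿ)
C = √n is O(√n)
A = 100 is O(1)

Therefore, the order from fastest to slowest is: B > C > A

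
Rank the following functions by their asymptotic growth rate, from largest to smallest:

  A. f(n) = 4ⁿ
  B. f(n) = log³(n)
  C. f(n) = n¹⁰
A > C > B

Comparing growth rates:
A = 4ⁿ is O(4ⁿ)
C = n¹⁰ is O(n¹⁰)
B = log³(n) is O(log³ n)

Therefore, the order from fastest to slowest is: A > C > B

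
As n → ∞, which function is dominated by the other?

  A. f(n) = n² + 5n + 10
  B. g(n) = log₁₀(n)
B

f(n) = n² + 5n + 10 is O(n²), while g(n) = log₁₀(n) is O(log n).
Since O(log n) grows slower than O(n²), g(n) is dominated.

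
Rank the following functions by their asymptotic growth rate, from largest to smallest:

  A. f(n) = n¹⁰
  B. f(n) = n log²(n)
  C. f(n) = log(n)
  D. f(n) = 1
A > B > C > D

Comparing growth rates:
A = n¹⁰ is O(n¹⁰)
B = n log²(n) is O(n log² n)
C = log(n) is O(log n)
D = 1 is O(1)

Therefore, the order from fastest to slowest is: A > B > C > D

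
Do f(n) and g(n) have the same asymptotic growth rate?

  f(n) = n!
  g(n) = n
False

f(n) = n! is O(n!), and g(n) = n is O(n).
Since they have different growth rates, f(n) = Θ(g(n)) is false.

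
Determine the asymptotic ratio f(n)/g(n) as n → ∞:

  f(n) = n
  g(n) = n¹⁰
0

Since n (O(n)) grows slower than n¹⁰ (O(n¹⁰)),
the ratio f(n)/g(n) → 0 as n → ∞.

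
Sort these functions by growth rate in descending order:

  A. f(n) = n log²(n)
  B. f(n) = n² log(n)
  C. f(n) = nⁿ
C > B > A

Comparing growth rates:
C = nⁿ is O(nⁿ)
B = n² log(n) is O(n² log n)
A = n log²(n) is O(n log² n)

Therefore, the order from fastest to slowest is: C > B > A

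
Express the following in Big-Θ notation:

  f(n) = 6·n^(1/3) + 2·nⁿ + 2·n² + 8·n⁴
Θ(nⁿ)

Order the terms by growth rate: 6·n^(1/3) ≺ 2·n² ≺ 8·n⁴ ≺ 2·nⁿ.
The fastest-growing term 2·nⁿ dominates as n → ∞; dropping its constant factor gives Θ(nⁿ).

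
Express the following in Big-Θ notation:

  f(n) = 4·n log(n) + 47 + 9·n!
Θ(n!)

Order the terms by growth rate: 47 ≺ 4·n log(n) ≺ 9·n!.
The fastest-growing term 9·n! dominates as n → ∞; dropping its constant factor gives Θ(n!).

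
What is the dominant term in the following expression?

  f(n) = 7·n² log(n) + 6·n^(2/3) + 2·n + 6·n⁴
6·n⁴

Looking at each term:
  - 7·n² log(n) is O(n² log n)
  - 6·n^(2/3) is O(n^(2/3))
  - 2·n is O(n)
  - 6·n⁴ is O(n⁴)

The term 6·n⁴ (O(n⁴)) grows fastest and dominates all others.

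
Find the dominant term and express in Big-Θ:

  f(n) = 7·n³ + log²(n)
Θ(n³)

Order the terms by growth rate: log²(n) ≺ 7·n³.
The fastest-growing term 7·n³ dominates as n → ∞; dropping its constant factor gives Θ(n³).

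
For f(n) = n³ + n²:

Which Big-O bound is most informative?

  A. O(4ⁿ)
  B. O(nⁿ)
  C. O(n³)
C

f(n) = n³ + n² is O(n³).
All listed options are valid Big-O bounds (upper bounds),
but O(n³) is the tightest (smallest valid bound).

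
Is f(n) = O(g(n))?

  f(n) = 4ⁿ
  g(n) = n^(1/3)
False

f(n) = 4ⁿ is O(4ⁿ), and g(n) = n^(1/3) is O(n^(1/3)).
Since O(4ⁿ) grows faster than O(n^(1/3)), f(n) = O(g(n)) is false.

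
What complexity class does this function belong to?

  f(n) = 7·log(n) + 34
O(log n)

The dominant term in 7·log(n) + 34 is 7·log(n), which is Θ(log n).
Lower-order terms (34) are asymptotically negligible.
Constants are absorbed, so the tightest bound is O(log n).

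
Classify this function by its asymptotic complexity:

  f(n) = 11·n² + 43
O(n²)

The dominant term in 11·n² + 43 is 11·n², which is Θ(n²).
Lower-order terms (43) are asymptotically negligible.
Constants are absorbed, so the tightest bound is O(n²).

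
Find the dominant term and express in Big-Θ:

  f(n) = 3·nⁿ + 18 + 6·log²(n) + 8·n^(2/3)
Θ(nⁿ)

Order the terms by growth rate: 18 ≺ 6·log²(n) ≺ 8·n^(2/3) ≺ 3·nⁿ.
The fastest-growing term 3·nⁿ dominates as n → ∞; dropping its constant factor gives Θ(nⁿ).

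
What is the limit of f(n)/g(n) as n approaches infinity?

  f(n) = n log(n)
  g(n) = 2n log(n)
1/2

Since n log(n) and 2n log(n) have the same growth rate (O(n log n)),
the ratio converges to a constant: 1/2.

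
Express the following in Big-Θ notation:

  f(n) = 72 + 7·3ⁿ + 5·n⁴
Θ(3ⁿ)

Order the terms by growth rate: 72 ≺ 5·n⁴ ≺ 7·3ⁿ.
The fastest-growing term 7·3ⁿ dominates as n → ∞; dropping its constant factor gives Θ(3ⁿ).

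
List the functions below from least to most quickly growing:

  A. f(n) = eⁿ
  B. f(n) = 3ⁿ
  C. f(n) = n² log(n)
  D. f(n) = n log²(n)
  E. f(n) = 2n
E < D < C < A < B

Comparing growth rates:
E = 2n is O(n)
D = n log²(n) is O(n log² n)
C = n² log(n) is O(n² log n)
A = eⁿ is O(eⁿ)
B = 3ⁿ is O(3ⁿ)

Therefore, the order from slowest to fastest is: E < D < C < A < B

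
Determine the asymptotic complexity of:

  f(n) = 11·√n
O(√n)

The dominant term in 11·√n is 11·√n, which is Θ(√n).
Constants are absorbed, so the tightest bound is O(√n).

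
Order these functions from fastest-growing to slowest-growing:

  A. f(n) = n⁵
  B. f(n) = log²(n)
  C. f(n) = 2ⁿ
C > A > B

Comparing growth rates:
C = 2ⁿ is O(2ⁿ)
A = n⁵ is O(n⁵)
B = log²(n) is O(log² n)

Therefore, the order from fastest to slowest is: C > A > B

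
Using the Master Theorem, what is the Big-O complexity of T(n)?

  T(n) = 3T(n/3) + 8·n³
Θ(n³)

Master Theorem: a = 3, b = 3, f(n) = 8·n³.
Compute the critical exponent d = log₃(3) = 1.
Compare f(n) = Θ(n³) against n^d:
  k = 3 > d = 1, so f(n) = Ω(n^(d+ε)) — Case 3.
  Regularity: a·(n/b)^3/n^3 = a/b^3 = 3/27 < 1 ✓.
  The top-level work dominates: T(n) = Θ(f(n)) = Θ(n³).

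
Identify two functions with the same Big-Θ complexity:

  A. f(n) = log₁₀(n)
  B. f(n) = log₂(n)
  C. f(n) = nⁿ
A and B

Examining each function:
  A. log₁₀(n) is O(log n)
  B. log₂(n) is O(log n)
  C. nⁿ is O(nⁿ)

Functions A and B both have the same complexity class.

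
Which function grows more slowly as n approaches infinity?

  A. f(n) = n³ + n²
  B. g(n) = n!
A

f(n) = n³ + n² is O(n³), while g(n) = n! is O(n!).
Since O(n³) grows slower than O(n!), f(n) is dominated.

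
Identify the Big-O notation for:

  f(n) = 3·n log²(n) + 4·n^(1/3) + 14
O(n log² n)

The dominant term in 3·n log²(n) + 4·n^(1/3) + 14 is 3·n log²(n), which is Θ(n log² n).
Lower-order terms (4·n^(1/3), 14) are asymptotically negligible.
Constants are absorbed, so the tightest bound is O(n log² n).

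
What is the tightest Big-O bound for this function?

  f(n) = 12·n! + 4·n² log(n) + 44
O(n!)

The dominant term in 12·n! + 4·n² log(n) + 44 is 12·n!, which is Θ(n!).
Lower-order terms (4·n² log(n), 44) are asymptotically negligible.
Constants are absorbed, so the tightest bound is O(n!).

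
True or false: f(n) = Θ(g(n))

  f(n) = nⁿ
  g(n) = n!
False

f(n) = nⁿ is O(nⁿ), and g(n) = n! is O(n!).
Since they have different growth rates, f(n) = Θ(g(n)) is false.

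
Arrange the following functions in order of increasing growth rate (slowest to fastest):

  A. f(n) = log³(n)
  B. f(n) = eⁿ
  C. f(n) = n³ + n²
A < C < B

Comparing growth rates:
A = log³(n) is O(log³ n)
C = n³ + n² is O(n³)
B = eⁿ is O(eⁿ)

Therefore, the order from slowest to fastest is: A < C < B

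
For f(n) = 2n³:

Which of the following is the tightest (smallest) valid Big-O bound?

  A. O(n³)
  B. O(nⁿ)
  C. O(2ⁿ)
A

f(n) = 2n³ is O(n³).
All listed options are valid Big-O bounds (upper bounds),
but O(n³) is the tightest (smallest valid bound).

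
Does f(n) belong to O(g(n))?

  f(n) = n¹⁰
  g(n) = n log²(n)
False

f(n) = n¹⁰ is O(n¹⁰), and g(n) = n log²(n) is O(n log² n).
Since O(n¹⁰) grows faster than O(n log² n), f(n) = O(g(n)) is false.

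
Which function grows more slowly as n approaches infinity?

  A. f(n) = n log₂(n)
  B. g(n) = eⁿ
A

f(n) = n log₂(n) is O(n log n), while g(n) = eⁿ is O(eⁿ).
Since O(n log n) grows slower than O(eⁿ), f(n) is dominated.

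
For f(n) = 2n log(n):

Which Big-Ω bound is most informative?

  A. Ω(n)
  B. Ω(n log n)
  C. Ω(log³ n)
B

f(n) = 2n log(n) is Ω(n log n).
All listed options are valid Big-Ω bounds (lower bounds),
but Ω(n log n) is the tightest (largest valid bound).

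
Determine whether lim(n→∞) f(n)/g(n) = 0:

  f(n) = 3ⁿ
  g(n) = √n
False

f(n) = 3ⁿ is O(3ⁿ), and g(n) = √n is O(√n).
Since O(3ⁿ) grows faster than or equal to O(√n), f(n) = o(g(n)) is false.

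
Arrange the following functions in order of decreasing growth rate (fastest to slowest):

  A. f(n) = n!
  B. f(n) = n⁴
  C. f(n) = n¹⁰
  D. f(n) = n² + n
A > C > B > D

Comparing growth rates:
A = n! is O(n!)
C = n¹⁰ is O(n¹⁰)
B = n⁴ is O(n⁴)
D = n² + n is O(n²)

Therefore, the order from fastest to slowest is: A > C > B > D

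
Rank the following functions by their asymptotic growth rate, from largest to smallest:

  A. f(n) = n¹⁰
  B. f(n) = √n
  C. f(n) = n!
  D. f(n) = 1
C > A > B > D

Comparing growth rates:
C = n! is O(n!)
A = n¹⁰ is O(n¹⁰)
B = √n is O(√n)
D = 1 is O(1)

Therefore, the order from fastest to slowest is: C > A > B > D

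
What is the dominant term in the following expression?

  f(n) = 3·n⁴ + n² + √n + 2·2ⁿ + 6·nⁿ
6·nⁿ

Looking at each term:
  - 3·n⁴ is O(n⁴)
  - n² is O(n²)
  - √n is O(√n)
  - 2·2ⁿ is O(2ⁿ)
  - 6·nⁿ is O(nⁿ)

The term 6·nⁿ (O(nⁿ)) grows fastest and dominates all others.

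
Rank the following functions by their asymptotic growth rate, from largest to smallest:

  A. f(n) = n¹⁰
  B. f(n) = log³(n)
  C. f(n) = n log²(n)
A > C > B

Comparing growth rates:
A = n¹⁰ is O(n¹⁰)
C = n log²(n) is O(n log² n)
B = log³(n) is O(log³ n)

Therefore, the order from fastest to slowest is: A > C > B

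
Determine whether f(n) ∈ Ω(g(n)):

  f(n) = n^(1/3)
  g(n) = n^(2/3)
False

f(n) = n^(1/3) is O(n^(1/3)), and g(n) = n^(2/3) is O(n^(2/3)).
Since O(n^(1/3)) grows slower than O(n^(2/3)), f(n) = Ω(g(n)) is false.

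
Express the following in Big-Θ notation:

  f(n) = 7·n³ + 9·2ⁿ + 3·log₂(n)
Θ(2ⁿ)

Order the terms by growth rate: 3·log₂(n) ≺ 7·n³ ≺ 9·2ⁿ.
The fastest-growing term 9·2ⁿ dominates as n → ∞; dropping its constant factor gives Θ(2ⁿ).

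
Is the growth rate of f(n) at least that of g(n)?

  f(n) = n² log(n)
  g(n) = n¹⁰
False

f(n) = n² log(n) is O(n² log n), and g(n) = n¹⁰ is O(n¹⁰).
Since O(n² log n) grows slower than O(n¹⁰), f(n) = Ω(g(n)) is false.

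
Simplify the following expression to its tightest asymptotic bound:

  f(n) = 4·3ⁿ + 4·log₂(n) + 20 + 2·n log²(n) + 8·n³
Θ(3ⁿ)

Order the terms by growth rate: 20 ≺ 4·log₂(n) ≺ 2·n log²(n) ≺ 8·n³ ≺ 4·3ⁿ.
The fastest-growing term 4·3ⁿ dominates as n → ∞; dropping its constant factor gives Θ(3ⁿ).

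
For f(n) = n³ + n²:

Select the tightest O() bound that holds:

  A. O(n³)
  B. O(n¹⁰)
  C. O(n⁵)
A

f(n) = n³ + n² is O(n³).
All listed options are valid Big-O bounds (upper bounds),
but O(n³) is the tightest (smallest valid bound).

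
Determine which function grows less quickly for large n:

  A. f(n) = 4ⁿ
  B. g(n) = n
B

f(n) = 4ⁿ is O(4ⁿ), while g(n) = n is O(n).
Since O(n) grows slower than O(4ⁿ), g(n) is dominated.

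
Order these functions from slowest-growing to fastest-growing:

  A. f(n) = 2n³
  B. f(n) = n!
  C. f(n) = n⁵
A < C < B

Comparing growth rates:
A = 2n³ is O(n³)
C = n⁵ is O(n⁵)
B = n! is O(n!)

Therefore, the order from slowest to fastest is: A < C < B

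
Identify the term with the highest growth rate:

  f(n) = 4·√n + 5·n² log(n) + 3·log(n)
5·n² log(n)

Looking at each term:
  - 4·√n is O(√n)
  - 5·n² log(n) is O(n² log n)
  - 3·log(n) is O(log n)

The term 5·n² log(n) (O(n² log n)) grows fastest and dominates all others.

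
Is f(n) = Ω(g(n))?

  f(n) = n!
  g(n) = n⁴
True

f(n) = n! is O(n!), and g(n) = n⁴ is O(n⁴).
Since O(n!) grows at least as fast as O(n⁴), f(n) = Ω(g(n)) is true.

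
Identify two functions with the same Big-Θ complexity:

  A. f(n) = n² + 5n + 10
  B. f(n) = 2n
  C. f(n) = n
B and C

Examining each function:
  A. n² + 5n + 10 is O(n²)
  B. 2n is O(n)
  C. n is O(n)

Functions B and C both have the same complexity class.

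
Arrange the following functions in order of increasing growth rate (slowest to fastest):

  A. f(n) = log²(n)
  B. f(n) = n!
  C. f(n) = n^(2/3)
A < C < B

Comparing growth rates:
A = log²(n) is O(log² n)
C = n^(2/3) is O(n^(2/3))
B = n! is O(n!)

Therefore, the order from slowest to fastest is: A < C < B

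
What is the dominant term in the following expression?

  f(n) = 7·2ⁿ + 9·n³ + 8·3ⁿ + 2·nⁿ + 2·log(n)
2·nⁿ

Looking at each term:
  - 7·2ⁿ is O(2ⁿ)
  - 9·n³ is O(n³)
  - 8·3ⁿ is O(3ⁿ)
  - 2·nⁿ is O(nⁿ)
  - 2·log(n) is O(log n)

The term 2·nⁿ (O(nⁿ)) grows fastest and dominates all others.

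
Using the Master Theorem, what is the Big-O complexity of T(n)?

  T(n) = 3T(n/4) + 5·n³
Θ(n³)

Master Theorem: a = 3, b = 4, f(n) = 5·n³.
Compute the critical exponent d = log₄(3) = 0.792.
Compare f(n) = Θ(n³) against n^d:
  k = 3 > d = 0.792, so f(n) = Ω(n^(d+ε)) — Case 3.
  Regularity: a·(n/b)^3/n^3 = a/b^3 = 3/64 < 1 ✓.
  The top-level work dominates: T(n) = Θ(f(n)) = Θ(n³).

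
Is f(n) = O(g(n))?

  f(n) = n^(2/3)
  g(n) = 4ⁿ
True

f(n) = n^(2/3) is O(n^(2/3)), and g(n) = 4ⁿ is O(4ⁿ).
Since O(n^(2/3)) ⊆ O(4ⁿ) (f grows no faster than g), f(n) = O(g(n)) is true.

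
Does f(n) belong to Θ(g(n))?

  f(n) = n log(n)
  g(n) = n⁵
False

f(n) = n log(n) is O(n log n), and g(n) = n⁵ is O(n⁵).
Since they have different growth rates, f(n) = Θ(g(n)) is false.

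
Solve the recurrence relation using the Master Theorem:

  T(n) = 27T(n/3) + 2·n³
Θ(n³ log n)

Master Theorem: a = 27, b = 3, f(n) = 2·n³.
Compute the critical exponent d = log₃(27) = 3.
Compare f(n) = Θ(n³) against n^d:
  k = 3 = d, so f(n) = Θ(n^d) — Case 2.
  Work is balanced across levels: T(n) = Θ(n^d log n) = Θ(n³ log n).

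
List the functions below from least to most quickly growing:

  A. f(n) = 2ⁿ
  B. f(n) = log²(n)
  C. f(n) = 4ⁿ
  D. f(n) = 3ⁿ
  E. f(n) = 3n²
B < E < A < D < C

Comparing growth rates:
B = log²(n) is O(log² n)
E = 3n² is O(n²)
A = 2ⁿ is O(2ⁿ)
D = 3ⁿ is O(3ⁿ)
C = 4ⁿ is O(4ⁿ)

Therefore, the order from slowest to fastest is: B < E < A < D < C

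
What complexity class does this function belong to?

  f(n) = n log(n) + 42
O(n log n)

The dominant term in n log(n) + 42 is n log(n), which is Θ(n log n).
Lower-order terms (42) are asymptotically negligible.
Constants are absorbed, so the tightest bound is O(n log n).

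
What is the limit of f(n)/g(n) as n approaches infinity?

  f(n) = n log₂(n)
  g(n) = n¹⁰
0

Since n log₂(n) (O(n log n)) grows slower than n¹⁰ (O(n¹⁰)),
the ratio f(n)/g(n) → 0 as n → ∞.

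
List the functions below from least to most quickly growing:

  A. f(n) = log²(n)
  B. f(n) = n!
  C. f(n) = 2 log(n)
C < A < B

Comparing growth rates:
C = 2 log(n) is O(log n)
A = log²(n) is O(log² n)
B = n! is O(n!)

Therefore, the order from slowest to fastest is: C < A < B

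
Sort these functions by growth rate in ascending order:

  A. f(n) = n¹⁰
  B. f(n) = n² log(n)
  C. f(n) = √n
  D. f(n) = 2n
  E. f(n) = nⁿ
C < D < B < A < E

Comparing growth rates:
C = √n is O(√n)
D = 2n is O(n)
B = n² log(n) is O(n² log n)
A = n¹⁰ is O(n¹⁰)
E = nⁿ is O(nⁿ)

Therefore, the order from slowest to fastest is: C < D < B < A < E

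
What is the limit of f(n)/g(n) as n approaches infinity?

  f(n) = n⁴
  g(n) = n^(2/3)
∞

Since n⁴ (O(n⁴)) grows faster than n^(2/3) (O(n^(2/3))),
the ratio f(n)/g(n) → ∞ as n → ∞.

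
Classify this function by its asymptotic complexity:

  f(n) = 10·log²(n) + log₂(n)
O(log² n)

The dominant term in 10·log²(n) + log₂(n) is 10·log²(n), which is Θ(log² n).
Lower-order terms (log₂(n)) are asymptotically negligible.
Constants are absorbed, so the tightest bound is O(log² n).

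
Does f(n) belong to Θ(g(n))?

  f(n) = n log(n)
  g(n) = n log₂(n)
True

f(n) = n log(n) and g(n) = n log₂(n) are both O(n log n).
Since they have the same asymptotic growth rate, f(n) = Θ(g(n)) is true.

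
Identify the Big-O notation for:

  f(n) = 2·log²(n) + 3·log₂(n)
O(log² n)

The dominant term in 2·log²(n) + 3·log₂(n) is 2·log²(n), which is Θ(log² n).
Lower-order terms (3·log₂(n)) are asymptotically negligible.
Constants are absorbed, so the tightest bound is O(log² n).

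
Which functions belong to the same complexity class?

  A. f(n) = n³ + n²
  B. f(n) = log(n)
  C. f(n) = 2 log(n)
B and C

Examining each function:
  A. n³ + n² is O(n³)
  B. log(n) is O(log n)
  C. 2 log(n) is O(log n)

Functions B and C both have the same complexity class.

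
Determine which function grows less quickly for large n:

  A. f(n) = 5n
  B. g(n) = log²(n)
B

f(n) = 5n is O(n), while g(n) = log²(n) is O(log² n).
Since O(log² n) grows slower than O(n), g(n) is dominated.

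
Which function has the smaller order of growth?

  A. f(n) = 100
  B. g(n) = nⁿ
A

f(n) = 100 is O(1), while g(n) = nⁿ is O(nⁿ).
Since O(1) grows slower than O(nⁿ), f(n) is dominated.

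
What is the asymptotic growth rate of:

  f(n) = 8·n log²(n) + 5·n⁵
Θ(n⁵)

Order the terms by growth rate: 8·n log²(n) ≺ 5·n⁵.
The fastest-growing term 5·n⁵ dominates as n → ∞; dropping its constant factor gives Θ(n⁵).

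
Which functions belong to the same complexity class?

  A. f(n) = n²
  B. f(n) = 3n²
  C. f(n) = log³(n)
A and B

Examining each function:
  A. n² is O(n²)
  B. 3n² is O(n²)
  C. log³(n) is O(log³ n)

Functions A and B both have the same complexity class.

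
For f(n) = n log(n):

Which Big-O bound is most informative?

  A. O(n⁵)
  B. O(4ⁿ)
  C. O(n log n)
C

f(n) = n log(n) is O(n log n).
All listed options are valid Big-O bounds (upper bounds),
but O(n log n) is the tightest (smallest valid bound).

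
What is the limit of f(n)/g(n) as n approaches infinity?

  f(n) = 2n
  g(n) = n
2

Since 2n and n have the same growth rate (O(n)),
the ratio converges to a constant: 2.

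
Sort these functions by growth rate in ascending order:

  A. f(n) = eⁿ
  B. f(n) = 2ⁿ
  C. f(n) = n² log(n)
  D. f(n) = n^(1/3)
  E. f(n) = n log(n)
D < E < C < B < A

Comparing growth rates:
D = n^(1/3) is O(n^(1/3))
E = n log(n) is O(n log n)
C = n² log(n) is O(n² log n)
B = 2ⁿ is O(2ⁿ)
A = eⁿ is O(eⁿ)

Therefore, the order from slowest to fastest is: D < E < C < B < A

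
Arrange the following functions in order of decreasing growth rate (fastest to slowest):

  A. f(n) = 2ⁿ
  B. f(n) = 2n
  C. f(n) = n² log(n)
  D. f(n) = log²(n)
A > C > B > D

Comparing growth rates:
A = 2ⁿ is O(2ⁿ)
C = n² log(n) is O(n² log n)
B = 2n is O(n)
D = log²(n) is O(log² n)

Therefore, the order from fastest to slowest is: A > C > B > D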